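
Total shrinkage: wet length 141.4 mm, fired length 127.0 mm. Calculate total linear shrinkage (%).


TS = (141.4 - 127.0) / 141.4 * 100 = 10.18%

10.18


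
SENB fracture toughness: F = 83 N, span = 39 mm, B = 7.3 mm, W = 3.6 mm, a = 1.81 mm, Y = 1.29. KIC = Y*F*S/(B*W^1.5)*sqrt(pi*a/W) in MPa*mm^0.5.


KIC = 1.29*83*39/(7.3*3.6^1.5)*sqrt(pi*1.81/3.6) = 105.25

105.25


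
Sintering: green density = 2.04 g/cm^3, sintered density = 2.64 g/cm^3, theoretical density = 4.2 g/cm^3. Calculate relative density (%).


Relative = 2.64 / 4.2 * 100 = 62.9%

62.9


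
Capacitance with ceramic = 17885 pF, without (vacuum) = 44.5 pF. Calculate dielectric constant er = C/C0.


er = 17885 / 44.5 = 401.91

401.91


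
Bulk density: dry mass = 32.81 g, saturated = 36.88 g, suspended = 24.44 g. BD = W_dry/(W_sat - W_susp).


BD = 32.81 / (36.88 - 24.44) = 32.81 / 12.44 = 2.637 g/cm^3

2.637


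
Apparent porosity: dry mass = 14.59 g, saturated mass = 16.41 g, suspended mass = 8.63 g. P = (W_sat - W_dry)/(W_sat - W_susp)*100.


P = (16.41 - 14.59) / (16.41 - 8.63) * 100 = 1.82 / 7.78 * 100 = 23.4%

23.4


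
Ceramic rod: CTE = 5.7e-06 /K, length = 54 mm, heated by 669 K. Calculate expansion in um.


dL = 5.7e-06 * 54 * 669 * 1000 = 205.918 um

205.918


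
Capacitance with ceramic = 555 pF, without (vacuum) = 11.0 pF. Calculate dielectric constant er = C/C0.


er = 555 / 11.0 = 50.45

50.45


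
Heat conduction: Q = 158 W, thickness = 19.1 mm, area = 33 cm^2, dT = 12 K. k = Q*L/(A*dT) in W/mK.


k = 158*19.1/1000/(33/10000*12) = 76.21 W/mK

76.21


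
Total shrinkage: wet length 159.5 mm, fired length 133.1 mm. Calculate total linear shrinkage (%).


TS = (159.5 - 133.1) / 159.5 * 100 = 16.55%

16.55


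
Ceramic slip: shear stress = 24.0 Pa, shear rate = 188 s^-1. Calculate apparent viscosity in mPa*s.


eta = tau/gamma * 1000 = 24.0/188 * 1000 = 127.7 mPa*s

127.7


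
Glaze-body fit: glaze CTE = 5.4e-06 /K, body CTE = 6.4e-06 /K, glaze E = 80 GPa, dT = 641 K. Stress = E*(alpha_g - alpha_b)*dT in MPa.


Stress = 80*1000*(5.4e-06 - 6.4e-06)*641 = -51.3 MPa

-51.3


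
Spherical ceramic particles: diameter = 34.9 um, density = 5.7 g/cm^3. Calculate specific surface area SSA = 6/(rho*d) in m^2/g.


SSA = 6 / (5.7 * 34.9) = 0.03 m^2/g

0.03


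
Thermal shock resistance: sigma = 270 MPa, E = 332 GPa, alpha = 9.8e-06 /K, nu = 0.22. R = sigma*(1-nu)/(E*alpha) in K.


R = 270*(1-0.22)/(332*1000*9.8e-06) = 65 K

65


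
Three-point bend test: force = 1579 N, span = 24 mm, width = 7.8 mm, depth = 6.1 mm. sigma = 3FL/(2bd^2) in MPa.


sigma = 3*1579*24/(2*7.8*6.1^2) = 195.9 MPa

195.9


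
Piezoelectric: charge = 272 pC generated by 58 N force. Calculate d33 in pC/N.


d33 = 272 / 58 = 4.7 pC/N

4.7


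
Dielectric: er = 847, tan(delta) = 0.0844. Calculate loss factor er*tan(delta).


Loss = 847 * 0.0844 = 71.487

71.487


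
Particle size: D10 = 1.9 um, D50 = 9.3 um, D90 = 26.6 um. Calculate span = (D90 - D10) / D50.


Span = (26.6 - 1.9) / 9.3 = 24.7 / 9.3 = 2.656

2.656


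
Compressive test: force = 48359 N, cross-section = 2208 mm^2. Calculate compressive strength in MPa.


CS = 48359 / 2208 = 21.9 MPa

21.9


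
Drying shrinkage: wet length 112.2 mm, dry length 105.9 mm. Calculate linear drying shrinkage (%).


DS = (112.2 - 105.9) / 112.2 * 100 = 5.61%

5.61


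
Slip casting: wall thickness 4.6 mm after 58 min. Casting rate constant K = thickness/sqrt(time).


K = 4.6 / sqrt(58) = 4.6 / 7.6158 = 0.604 mm/min^0.5

0.604


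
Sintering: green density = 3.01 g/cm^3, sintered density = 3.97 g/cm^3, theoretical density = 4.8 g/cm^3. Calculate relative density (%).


Relative = 3.97 / 4.8 * 100 = 82.7%

82.7


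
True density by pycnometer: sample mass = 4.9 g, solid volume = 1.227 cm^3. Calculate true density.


TD = 4.9 / 1.227 = 3.993 g/cm^3

3.993


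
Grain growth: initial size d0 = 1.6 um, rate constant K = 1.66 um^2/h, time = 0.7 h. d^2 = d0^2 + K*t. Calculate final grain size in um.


d^2 = 1.6^2 + 1.66*0.7 = 3.722
d = sqrt(3.722) = 1.93 um

1.93


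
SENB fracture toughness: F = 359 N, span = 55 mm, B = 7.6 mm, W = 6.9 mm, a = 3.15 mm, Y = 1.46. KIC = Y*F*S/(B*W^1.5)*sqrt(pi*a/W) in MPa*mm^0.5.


KIC = 1.46*359*55/(7.6*6.9^1.5)*sqrt(pi*3.15/6.9) = 250.63

250.63


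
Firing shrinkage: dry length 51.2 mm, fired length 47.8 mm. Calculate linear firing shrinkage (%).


FS = (51.2 - 47.8) / 51.2 * 100 = 6.64%

6.64


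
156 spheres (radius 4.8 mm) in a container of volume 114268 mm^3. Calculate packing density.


V_sphere = 4/3*pi*4.8^3 = 463.2467 mm^3
Total V = 156*463.2467 = 72266.4852 mm^3
PD = 72266.4852 / 114268 = 0.632

0.632


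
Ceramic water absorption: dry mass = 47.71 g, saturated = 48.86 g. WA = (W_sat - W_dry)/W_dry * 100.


WA = (48.86 - 47.71) / 47.71 * 100 = 2.41%

2.41


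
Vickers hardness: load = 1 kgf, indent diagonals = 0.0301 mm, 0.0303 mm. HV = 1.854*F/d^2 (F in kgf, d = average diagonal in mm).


d_avg = (0.0301+0.0303)/2 = 0.0302 mm
HV = 1.854*1/0.0302^2 = 2033

2033


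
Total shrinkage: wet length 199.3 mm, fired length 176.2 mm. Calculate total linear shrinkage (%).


TS = (199.3 - 176.2) / 199.3 * 100 = 11.59%

11.59


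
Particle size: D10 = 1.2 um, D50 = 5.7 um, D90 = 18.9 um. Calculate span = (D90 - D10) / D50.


Span = (18.9 - 1.2) / 5.7 = 17.7 / 5.7 = 3.105

3.105


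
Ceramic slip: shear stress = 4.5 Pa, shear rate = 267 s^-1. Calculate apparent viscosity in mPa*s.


eta = tau/gamma * 1000 = 4.5/267 * 1000 = 16.9 mPa*s

16.9


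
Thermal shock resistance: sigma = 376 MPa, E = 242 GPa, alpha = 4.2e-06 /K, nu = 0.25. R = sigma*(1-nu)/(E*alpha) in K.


R = 376*(1-0.25)/(242*1000*4.2e-06) = 277 K

277


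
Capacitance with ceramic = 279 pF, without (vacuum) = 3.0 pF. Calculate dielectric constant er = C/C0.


er = 279 / 3.0 = 93.0

93.0


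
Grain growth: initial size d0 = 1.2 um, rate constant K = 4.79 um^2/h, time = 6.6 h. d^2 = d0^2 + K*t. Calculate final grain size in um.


d^2 = 1.2^2 + 4.79*6.6 = 33.054
d = sqrt(33.054) = 5.75 um

5.75


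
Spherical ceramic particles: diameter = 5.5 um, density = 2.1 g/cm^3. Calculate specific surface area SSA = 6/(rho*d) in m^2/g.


SSA = 6 / (2.1 * 5.5) = 0.519 m^2/g

0.519


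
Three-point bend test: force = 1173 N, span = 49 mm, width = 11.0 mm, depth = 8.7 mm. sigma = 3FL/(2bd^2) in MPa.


sigma = 3*1173*49/(2*11.0*8.7^2) = 103.6 MPa

103.6


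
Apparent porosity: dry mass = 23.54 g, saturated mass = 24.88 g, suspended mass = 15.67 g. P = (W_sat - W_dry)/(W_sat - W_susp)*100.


P = (24.88 - 23.54) / (24.88 - 15.67) * 100 = 1.34 / 9.21 * 100 = 14.5%

14.5


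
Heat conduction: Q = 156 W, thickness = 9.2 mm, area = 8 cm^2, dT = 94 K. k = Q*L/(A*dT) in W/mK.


k = 156*9.2/1000/(8/10000*94) = 19.09 W/mK

19.09


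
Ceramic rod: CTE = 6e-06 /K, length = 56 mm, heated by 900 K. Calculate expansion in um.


dL = 6e-06 * 56 * 900 * 1000 = 302.4 um

302.4


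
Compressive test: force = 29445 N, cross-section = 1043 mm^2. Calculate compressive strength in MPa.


CS = 29445 / 1043 = 28.2 MPa

28.2


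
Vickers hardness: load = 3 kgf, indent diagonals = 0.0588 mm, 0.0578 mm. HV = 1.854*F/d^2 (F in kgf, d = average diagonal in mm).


d_avg = (0.0588+0.0578)/2 = 0.0583 mm
HV = 1.854*3/0.0583^2 = 1636

1636


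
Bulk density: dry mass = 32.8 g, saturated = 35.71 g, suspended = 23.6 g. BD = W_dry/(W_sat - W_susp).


BD = 32.8 / (35.71 - 23.6) = 32.8 / 12.11 = 2.709 g/cm^3

2.709


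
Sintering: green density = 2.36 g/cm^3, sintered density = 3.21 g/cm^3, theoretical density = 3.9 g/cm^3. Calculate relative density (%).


Relative = 3.21 / 3.9 * 100 = 82.3%

82.3


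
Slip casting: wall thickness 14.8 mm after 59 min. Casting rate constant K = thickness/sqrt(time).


K = 14.8 / sqrt(59) = 14.8 / 7.6811 = 1.927 mm/min^0.5

1.927


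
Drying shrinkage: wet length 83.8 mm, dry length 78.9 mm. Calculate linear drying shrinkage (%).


DS = (83.8 - 78.9) / 83.8 * 100 = 5.85%

5.85


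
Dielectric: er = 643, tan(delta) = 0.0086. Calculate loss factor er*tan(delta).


Loss = 643 * 0.0086 = 5.53

5.53


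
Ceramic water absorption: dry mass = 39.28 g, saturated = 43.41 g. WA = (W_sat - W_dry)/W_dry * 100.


WA = (43.41 - 39.28) / 39.28 * 100 = 10.51%

10.51


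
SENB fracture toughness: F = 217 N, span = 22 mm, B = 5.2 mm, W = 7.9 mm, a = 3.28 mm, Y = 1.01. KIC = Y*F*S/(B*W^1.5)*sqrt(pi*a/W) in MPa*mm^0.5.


KIC = 1.01*217*22/(5.2*7.9^1.5)*sqrt(pi*3.28/7.9) = 47.69

47.69


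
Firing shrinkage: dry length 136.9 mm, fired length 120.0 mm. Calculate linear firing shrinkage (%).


FS = (136.9 - 120.0) / 136.9 * 100 = 12.34%

12.34


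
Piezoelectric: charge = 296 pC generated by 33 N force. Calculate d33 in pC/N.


d33 = 296 / 33 = 9.0 pC/N

9.0


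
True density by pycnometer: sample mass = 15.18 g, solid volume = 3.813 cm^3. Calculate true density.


TD = 15.18 / 3.813 = 3.981 g/cm^3

3.981


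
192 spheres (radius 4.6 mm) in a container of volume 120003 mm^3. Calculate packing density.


V_sphere = 4/3*pi*4.6^3 = 407.7201 mm^3
Total V = 192*407.7201 = 78282.2592 mm^3
PD = 78282.2592 / 120003 = 0.652

0.652


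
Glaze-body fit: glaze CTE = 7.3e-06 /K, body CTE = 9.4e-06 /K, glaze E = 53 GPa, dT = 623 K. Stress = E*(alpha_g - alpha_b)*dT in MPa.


Stress = 53*1000*(7.3e-06 - 9.4e-06)*623 = -69.3 MPa

-69.3


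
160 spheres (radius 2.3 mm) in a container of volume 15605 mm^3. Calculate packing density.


V_sphere = 4/3*pi*2.3^3 = 50.965 mm^3
Total V = 160*50.965 = 8154.4 mm^3
PD = 8154.4 / 15605 = 0.523

0.523


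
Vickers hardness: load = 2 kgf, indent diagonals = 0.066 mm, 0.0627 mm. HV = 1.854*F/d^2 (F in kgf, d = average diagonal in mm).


d_avg = (0.066+0.0627)/2 = 0.06435 mm
HV = 1.854*2/0.06435^2 = 895

895


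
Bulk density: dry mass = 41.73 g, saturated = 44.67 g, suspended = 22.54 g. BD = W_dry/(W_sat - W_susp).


BD = 41.73 / (44.67 - 22.54) = 41.73 / 22.13 = 1.886 g/cm^3

1.886


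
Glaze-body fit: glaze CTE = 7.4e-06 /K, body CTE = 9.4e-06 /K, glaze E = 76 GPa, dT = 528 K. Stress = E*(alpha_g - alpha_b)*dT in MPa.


Stress = 76*1000*(7.4e-06 - 9.4e-06)*528 = -80.3 MPa

-80.3


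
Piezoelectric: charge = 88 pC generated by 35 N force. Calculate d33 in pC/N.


d33 = 88 / 35 = 2.5 pC/N

2.5


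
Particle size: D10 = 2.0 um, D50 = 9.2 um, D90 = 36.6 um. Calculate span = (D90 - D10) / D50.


Span = (36.6 - 2.0) / 9.2 = 34.6 / 9.2 = 3.761

3.761


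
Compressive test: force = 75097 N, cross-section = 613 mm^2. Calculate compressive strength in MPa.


CS = 75097 / 613 = 122.5 MPa

122.5


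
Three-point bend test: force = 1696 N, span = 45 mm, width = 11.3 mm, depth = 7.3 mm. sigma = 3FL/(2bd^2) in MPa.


sigma = 3*1696*45/(2*11.3*7.3^2) = 190.1 MPa

190.1


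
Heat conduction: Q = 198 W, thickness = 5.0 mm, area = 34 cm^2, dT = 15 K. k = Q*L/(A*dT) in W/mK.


k = 198*5.0/1000/(34/10000*15) = 19.41 W/mK

19.41


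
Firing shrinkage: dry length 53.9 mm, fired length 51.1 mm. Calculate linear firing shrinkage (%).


FS = (53.9 - 51.1) / 53.9 * 100 = 5.19%

5.19


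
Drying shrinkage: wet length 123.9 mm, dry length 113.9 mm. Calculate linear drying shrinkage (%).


DS = (123.9 - 113.9) / 123.9 * 100 = 8.07%

8.07


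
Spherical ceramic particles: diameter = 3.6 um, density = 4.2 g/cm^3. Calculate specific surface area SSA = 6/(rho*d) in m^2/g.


SSA = 6 / (4.2 * 3.6) = 0.397 m^2/g

0.397


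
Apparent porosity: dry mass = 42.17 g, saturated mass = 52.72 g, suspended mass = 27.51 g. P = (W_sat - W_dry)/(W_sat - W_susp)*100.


P = (52.72 - 42.17) / (52.72 - 27.51) * 100 = 10.55 / 25.21 * 100 = 41.8%

41.8


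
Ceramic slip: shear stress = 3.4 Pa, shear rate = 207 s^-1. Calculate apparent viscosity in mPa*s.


eta = tau/gamma * 1000 = 3.4/207 * 1000 = 16.4 mPa*s

16.4


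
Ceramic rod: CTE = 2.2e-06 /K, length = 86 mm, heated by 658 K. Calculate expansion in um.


dL = 2.2e-06 * 86 * 658 * 1000 = 124.494 um

124.494


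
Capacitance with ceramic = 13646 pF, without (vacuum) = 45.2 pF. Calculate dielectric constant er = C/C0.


er = 13646 / 45.2 = 301.9

301.9


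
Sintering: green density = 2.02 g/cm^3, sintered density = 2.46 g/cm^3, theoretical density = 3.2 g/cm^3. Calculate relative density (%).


Relative = 2.46 / 3.2 * 100 = 76.9%

76.9


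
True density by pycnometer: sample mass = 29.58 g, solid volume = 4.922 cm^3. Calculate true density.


TD = 29.58 / 4.922 = 6.01 g/cm^3

6.01


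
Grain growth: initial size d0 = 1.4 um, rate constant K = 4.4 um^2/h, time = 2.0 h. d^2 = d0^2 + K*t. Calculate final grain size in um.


d^2 = 1.4^2 + 4.4*2.0 = 10.76
d = sqrt(10.76) = 3.28 um

3.28


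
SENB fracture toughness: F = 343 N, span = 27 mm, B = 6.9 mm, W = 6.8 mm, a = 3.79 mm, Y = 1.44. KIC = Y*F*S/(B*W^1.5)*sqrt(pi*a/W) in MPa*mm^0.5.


KIC = 1.44*343*27/(6.9*6.8^1.5)*sqrt(pi*3.79/6.8) = 144.23

144.23


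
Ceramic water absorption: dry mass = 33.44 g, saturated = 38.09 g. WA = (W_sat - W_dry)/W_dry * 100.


WA = (38.09 - 33.44) / 33.44 * 100 = 13.91%

13.91


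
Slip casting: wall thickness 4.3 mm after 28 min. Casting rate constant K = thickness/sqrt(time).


K = 4.3 / sqrt(28) = 4.3 / 5.2915 = 0.813 mm/min^0.5

0.813


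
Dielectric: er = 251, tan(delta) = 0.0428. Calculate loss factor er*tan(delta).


Loss = 251 * 0.0428 = 10.743

10.743


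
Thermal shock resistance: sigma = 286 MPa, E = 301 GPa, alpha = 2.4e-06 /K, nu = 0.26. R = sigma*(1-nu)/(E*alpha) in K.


R = 286*(1-0.26)/(301*1000*2.4e-06) = 293 K

293


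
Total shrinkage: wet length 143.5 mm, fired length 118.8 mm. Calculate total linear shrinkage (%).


TS = (143.5 - 118.8) / 143.5 * 100 = 17.21%

17.21


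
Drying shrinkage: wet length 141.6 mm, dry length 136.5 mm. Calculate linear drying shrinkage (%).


DS = (141.6 - 136.5) / 141.6 * 100 = 3.6%

3.6


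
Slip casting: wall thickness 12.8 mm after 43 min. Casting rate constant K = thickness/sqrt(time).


K = 12.8 / sqrt(43) = 12.8 / 6.5574 = 1.952 mm/min^0.5

1.952


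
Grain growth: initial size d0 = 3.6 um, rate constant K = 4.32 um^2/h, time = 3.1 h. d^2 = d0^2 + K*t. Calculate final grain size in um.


d^2 = 3.6^2 + 4.32*3.1 = 26.352
d = sqrt(26.352) = 5.13 um

5.13


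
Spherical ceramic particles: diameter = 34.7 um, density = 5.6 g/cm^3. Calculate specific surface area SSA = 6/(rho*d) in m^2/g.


SSA = 6 / (5.6 * 34.7) = 0.031 m^2/g

0.031


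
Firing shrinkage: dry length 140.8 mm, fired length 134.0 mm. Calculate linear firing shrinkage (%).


FS = (140.8 - 134.0) / 140.8 * 100 = 4.83%

4.83


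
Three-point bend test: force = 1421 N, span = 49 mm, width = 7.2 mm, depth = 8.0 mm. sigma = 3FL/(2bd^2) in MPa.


sigma = 3*1421*49/(2*7.2*8.0^2) = 226.7 MPa

226.7


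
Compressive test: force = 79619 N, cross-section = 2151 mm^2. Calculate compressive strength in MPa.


CS = 79619 / 2151 = 37.0 MPa

37.0


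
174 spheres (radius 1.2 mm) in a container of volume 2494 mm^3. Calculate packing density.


V_sphere = 4/3*pi*1.2^3 = 7.2382 mm^3
Total V = 174*7.2382 = 1259.4468 mm^3
PD = 1259.4468 / 2494 = 0.505

0.505


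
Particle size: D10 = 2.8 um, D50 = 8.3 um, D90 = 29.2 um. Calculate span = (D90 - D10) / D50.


Span = (29.2 - 2.8) / 8.3 = 26.4 / 8.3 = 3.181

3.181


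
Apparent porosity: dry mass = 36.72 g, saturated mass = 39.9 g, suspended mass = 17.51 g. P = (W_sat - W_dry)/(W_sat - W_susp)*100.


P = (39.9 - 36.72) / (39.9 - 17.51) * 100 = 3.18 / 22.39 * 100 = 14.2%

14.2


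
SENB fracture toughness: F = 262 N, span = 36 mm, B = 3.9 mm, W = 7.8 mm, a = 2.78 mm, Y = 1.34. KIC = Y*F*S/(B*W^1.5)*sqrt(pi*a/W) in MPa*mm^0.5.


KIC = 1.34*262*36/(3.9*7.8^1.5)*sqrt(pi*2.78/7.8) = 157.42

157.42


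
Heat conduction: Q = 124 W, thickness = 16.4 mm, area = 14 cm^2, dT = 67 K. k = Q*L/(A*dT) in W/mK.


k = 124*16.4/1000/(14/10000*67) = 21.68 W/mK

21.68


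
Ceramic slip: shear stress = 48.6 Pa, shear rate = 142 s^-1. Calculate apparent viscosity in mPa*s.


eta = tau/gamma * 1000 = 48.6/142 * 1000 = 342.3 mPa*s

342.3


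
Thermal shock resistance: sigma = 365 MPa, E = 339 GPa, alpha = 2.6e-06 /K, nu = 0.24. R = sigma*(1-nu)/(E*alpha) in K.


R = 365*(1-0.24)/(339*1000*2.6e-06) = 315 K

315


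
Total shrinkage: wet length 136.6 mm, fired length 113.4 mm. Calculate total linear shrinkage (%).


TS = (136.6 - 113.4) / 136.6 * 100 = 16.98%

16.98


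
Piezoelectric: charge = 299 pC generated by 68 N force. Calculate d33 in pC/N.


d33 = 299 / 68 = 4.4 pC/N

4.4


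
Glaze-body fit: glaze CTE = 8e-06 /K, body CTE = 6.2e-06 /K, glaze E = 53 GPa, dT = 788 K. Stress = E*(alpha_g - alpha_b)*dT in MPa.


Stress = 53*1000*(8e-06 - 6.2e-06)*788 = 75.2 MPa

75.2


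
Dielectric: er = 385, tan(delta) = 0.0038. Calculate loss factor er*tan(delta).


Loss = 385 * 0.0038 = 1.463

1.463


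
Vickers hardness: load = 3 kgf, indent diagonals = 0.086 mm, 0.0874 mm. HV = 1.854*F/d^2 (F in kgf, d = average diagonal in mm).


d_avg = (0.086+0.0874)/2 = 0.0867 mm
HV = 1.854*3/0.0867^2 = 740

740


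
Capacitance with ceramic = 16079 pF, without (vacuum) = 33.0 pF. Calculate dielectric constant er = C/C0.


er = 16079 / 33.0 = 487.24

487.24


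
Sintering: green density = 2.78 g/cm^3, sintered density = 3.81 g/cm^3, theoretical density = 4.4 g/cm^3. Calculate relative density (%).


Relative = 3.81 / 4.4 * 100 = 86.6%

86.6


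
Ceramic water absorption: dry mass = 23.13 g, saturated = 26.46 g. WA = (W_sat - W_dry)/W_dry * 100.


WA = (26.46 - 23.13) / 23.13 * 100 = 14.4%

14.4


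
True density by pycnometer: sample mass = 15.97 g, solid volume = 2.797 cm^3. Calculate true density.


TD = 15.97 / 2.797 = 5.71 g/cm^3

5.71


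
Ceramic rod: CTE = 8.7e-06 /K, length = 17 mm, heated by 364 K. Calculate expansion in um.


dL = 8.7e-06 * 17 * 364 * 1000 = 53.836 um

53.836


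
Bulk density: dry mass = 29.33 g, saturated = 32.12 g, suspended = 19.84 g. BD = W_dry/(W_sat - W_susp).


BD = 29.33 / (32.12 - 19.84) = 29.33 / 12.28 = 2.388 g/cm^3

2.388


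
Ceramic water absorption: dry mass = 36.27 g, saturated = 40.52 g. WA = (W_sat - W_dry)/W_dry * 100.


WA = (40.52 - 36.27) / 36.27 * 100 = 11.72%

11.72


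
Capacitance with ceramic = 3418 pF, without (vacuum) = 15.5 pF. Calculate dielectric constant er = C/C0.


er = 3418 / 15.5 = 220.52

220.52


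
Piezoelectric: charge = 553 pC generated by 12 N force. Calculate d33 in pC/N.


d33 = 553 / 12 = 46.1 pC/N

46.1


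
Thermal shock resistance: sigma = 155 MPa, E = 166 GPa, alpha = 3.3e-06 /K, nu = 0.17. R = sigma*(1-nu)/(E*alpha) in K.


R = 155*(1-0.17)/(166*1000*3.3e-06) = 235 K

235


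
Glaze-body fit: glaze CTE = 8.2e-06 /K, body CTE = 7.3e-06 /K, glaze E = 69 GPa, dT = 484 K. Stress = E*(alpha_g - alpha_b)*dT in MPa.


Stress = 69*1000*(8.2e-06 - 7.3e-06)*484 = 30.1 MPa

30.1


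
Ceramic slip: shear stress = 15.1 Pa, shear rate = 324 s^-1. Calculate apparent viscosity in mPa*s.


eta = tau/gamma * 1000 = 15.1/324 * 1000 = 46.6 mPa*s

46.6


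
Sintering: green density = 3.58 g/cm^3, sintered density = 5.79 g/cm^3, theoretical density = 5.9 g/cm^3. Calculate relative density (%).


Relative = 5.79 / 5.9 * 100 = 98.1%

98.1


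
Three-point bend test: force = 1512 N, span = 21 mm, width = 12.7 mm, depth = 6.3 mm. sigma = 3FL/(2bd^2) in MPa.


sigma = 3*1512*21/(2*12.7*6.3^2) = 94.5 MPa

94.5


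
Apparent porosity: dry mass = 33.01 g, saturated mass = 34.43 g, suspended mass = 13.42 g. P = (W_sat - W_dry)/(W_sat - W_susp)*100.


P = (34.43 - 33.01) / (34.43 - 13.42) * 100 = 1.42 / 21.01 * 100 = 6.8%

6.8


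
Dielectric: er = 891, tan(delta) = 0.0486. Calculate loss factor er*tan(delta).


Loss = 891 * 0.0486 = 43.303

43.303


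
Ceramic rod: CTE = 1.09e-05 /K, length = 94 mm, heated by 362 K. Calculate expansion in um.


dL = 1.09e-05 * 94 * 362 * 1000 = 370.905 um

370.905


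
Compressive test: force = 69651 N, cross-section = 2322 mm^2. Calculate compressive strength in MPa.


CS = 69651 / 2322 = 30.0 MPa

30.0


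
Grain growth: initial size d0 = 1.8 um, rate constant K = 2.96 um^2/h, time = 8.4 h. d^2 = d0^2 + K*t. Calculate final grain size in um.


d^2 = 1.8^2 + 2.96*8.4 = 28.104
d = sqrt(28.104) = 5.3 um

5.3


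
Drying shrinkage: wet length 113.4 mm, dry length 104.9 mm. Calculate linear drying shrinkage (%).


DS = (113.4 - 104.9) / 113.4 * 100 = 7.5%

7.5


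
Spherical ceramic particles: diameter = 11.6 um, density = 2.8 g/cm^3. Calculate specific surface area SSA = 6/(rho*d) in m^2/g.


SSA = 6 / (2.8 * 11.6) = 0.185 m^2/g

0.185


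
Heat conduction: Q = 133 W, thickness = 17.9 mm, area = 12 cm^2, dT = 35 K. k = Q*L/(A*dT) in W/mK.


k = 133*17.9/1000/(12/10000*35) = 56.68 W/mK

56.68


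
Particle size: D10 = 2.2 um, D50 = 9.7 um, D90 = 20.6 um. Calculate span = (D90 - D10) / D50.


Span = (20.6 - 2.2) / 9.7 = 18.4 / 9.7 = 1.897

1.897


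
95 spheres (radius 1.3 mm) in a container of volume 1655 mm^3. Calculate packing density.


V_sphere = 4/3*pi*1.3^3 = 9.2028 mm^3
Total V = 95*9.2028 = 874.266 mm^3
PD = 874.266 / 1655 = 0.528

0.528


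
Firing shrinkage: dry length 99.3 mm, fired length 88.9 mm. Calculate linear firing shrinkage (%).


FS = (99.3 - 88.9) / 99.3 * 100 = 10.47%

10.47


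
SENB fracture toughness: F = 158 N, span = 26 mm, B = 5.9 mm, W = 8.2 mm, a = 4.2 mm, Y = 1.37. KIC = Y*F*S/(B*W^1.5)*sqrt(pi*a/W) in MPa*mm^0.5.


KIC = 1.37*158*26/(5.9*8.2^1.5)*sqrt(pi*4.2/8.2) = 51.53

51.53


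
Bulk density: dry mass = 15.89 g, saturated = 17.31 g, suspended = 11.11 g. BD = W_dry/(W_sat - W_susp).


BD = 15.89 / (17.31 - 11.11) = 15.89 / 6.2 = 2.563 g/cm^3

2.563


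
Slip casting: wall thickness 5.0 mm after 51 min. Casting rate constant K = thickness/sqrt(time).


K = 5.0 / sqrt(51) = 5.0 / 7.1414 = 0.7 mm/min^0.5

0.7


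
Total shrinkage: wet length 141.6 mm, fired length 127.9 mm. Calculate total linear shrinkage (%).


TS = (141.6 - 127.9) / 141.6 * 100 = 9.68%

9.68


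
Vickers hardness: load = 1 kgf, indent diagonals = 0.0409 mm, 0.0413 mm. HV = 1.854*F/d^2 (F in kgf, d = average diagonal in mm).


d_avg = (0.0409+0.0413)/2 = 0.0411 mm
HV = 1.854*1/0.0411^2 = 1098

1098


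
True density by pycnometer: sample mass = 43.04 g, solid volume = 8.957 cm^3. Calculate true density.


TD = 43.04 / 8.957 = 4.805 g/cm^3

4.805


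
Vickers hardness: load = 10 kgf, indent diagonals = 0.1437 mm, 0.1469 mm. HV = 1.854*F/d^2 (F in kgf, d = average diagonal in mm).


d_avg = (0.1437+0.1469)/2 = 0.1453 mm
HV = 1.854*10/0.1453^2 = 878

878


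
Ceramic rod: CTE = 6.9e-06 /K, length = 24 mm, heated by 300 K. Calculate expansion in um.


dL = 6.9e-06 * 24 * 300 * 1000 = 49.68 um

49.68


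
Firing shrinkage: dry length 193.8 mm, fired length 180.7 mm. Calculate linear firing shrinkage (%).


FS = (193.8 - 180.7) / 193.8 * 100 = 6.76%

6.76


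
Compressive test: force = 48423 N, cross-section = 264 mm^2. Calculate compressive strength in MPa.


CS = 48423 / 264 = 183.4 MPa

183.4


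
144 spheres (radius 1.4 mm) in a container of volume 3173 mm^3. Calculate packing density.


V_sphere = 4/3*pi*1.4^3 = 11.494 mm^3
Total V = 144*11.494 = 1655.136 mm^3
PD = 1655.136 / 3173 = 0.522

0.522


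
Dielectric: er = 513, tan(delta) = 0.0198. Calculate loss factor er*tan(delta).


Loss = 513 * 0.0198 = 10.157

10.157


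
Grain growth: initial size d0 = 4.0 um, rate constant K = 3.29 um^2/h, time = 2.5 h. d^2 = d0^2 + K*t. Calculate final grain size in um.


d^2 = 4.0^2 + 3.29*2.5 = 24.225
d = sqrt(24.225) = 4.92 um

4.92


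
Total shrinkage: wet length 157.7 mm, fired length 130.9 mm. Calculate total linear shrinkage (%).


TS = (157.7 - 130.9) / 157.7 * 100 = 16.99%

16.99


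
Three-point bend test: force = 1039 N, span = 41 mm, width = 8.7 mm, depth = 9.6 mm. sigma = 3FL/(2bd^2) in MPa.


sigma = 3*1039*41/(2*8.7*9.6^2) = 79.7 MPa

79.7


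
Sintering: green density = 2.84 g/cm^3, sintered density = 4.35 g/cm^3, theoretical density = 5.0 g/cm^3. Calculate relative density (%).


Relative = 4.35 / 5.0 * 100 = 87.0%

87.0


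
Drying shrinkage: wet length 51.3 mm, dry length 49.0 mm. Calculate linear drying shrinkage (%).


DS = (51.3 - 49.0) / 51.3 * 100 = 4.48%

4.48


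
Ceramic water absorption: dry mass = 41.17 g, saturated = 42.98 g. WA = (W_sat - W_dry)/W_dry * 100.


WA = (42.98 - 41.17) / 41.17 * 100 = 4.4%

4.4


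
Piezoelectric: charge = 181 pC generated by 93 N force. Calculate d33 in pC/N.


d33 = 181 / 93 = 1.9 pC/N

1.9


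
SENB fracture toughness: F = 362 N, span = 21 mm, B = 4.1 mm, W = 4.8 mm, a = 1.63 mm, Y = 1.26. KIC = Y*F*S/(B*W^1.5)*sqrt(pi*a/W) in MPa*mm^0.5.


KIC = 1.26*362*21/(4.1*4.8^1.5)*sqrt(pi*1.63/4.8) = 229.46

229.46


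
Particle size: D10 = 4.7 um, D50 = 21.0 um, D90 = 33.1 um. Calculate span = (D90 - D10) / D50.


Span = (33.1 - 4.7) / 21.0 = 28.4 / 21.0 = 1.352

1.352


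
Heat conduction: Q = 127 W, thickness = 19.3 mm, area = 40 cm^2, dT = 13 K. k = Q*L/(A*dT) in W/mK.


k = 127*19.3/1000/(40/10000*13) = 47.14 W/mK

47.14


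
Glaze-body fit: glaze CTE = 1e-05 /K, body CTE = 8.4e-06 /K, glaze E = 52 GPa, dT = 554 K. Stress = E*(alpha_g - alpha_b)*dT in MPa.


Stress = 52*1000*(1e-05 - 8.4e-06)*554 = 46.1 MPa

46.1


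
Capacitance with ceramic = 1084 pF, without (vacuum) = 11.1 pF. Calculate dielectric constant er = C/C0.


er = 1084 / 11.1 = 97.66

97.66


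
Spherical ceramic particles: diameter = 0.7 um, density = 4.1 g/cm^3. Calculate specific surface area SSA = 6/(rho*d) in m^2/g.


SSA = 6 / (4.1 * 0.7) = 2.091 m^2/g

2.091


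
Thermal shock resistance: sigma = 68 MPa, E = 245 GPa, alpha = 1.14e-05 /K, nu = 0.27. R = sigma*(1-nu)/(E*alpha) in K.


R = 68*(1-0.27)/(245*1000*1.14e-05) = 18 K

18


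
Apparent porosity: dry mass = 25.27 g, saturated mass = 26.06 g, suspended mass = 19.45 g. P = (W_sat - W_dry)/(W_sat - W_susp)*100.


P = (26.06 - 25.27) / (26.06 - 19.45) * 100 = 0.79 / 6.61 * 100 = 12.0%

12.0


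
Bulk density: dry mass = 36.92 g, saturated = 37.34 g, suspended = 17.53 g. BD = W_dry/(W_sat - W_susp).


BD = 36.92 / (37.34 - 17.53) = 36.92 / 19.81 = 1.864 g/cm^3

1.864


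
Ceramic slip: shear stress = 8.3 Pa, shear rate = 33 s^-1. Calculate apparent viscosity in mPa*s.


eta = tau/gamma * 1000 = 8.3/33 * 1000 = 251.5 mPa*s

251.5


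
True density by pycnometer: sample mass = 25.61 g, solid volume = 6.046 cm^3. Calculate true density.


TD = 25.61 / 6.046 = 4.236 g/cm^3

4.236


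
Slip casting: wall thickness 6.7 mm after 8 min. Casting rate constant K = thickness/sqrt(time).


K = 6.7 / sqrt(8) = 6.7 / 2.8284 = 2.369 mm/min^0.5

2.369


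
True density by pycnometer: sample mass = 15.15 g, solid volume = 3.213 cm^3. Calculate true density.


TD = 15.15 / 3.213 = 4.715 g/cm^3

4.715


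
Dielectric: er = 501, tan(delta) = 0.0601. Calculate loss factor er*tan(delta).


Loss = 501 * 0.0601 = 30.11

30.11


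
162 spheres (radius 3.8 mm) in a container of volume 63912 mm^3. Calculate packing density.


V_sphere = 4/3*pi*3.8^3 = 229.8473 mm^3
Total V = 162*229.8473 = 37235.2626 mm^3
PD = 37235.2626 / 63912 = 0.583

0.583


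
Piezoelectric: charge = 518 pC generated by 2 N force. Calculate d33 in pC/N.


d33 = 518 / 2 = 259.0 pC/N

259.0


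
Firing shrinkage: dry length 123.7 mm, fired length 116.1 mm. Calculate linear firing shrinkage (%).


FS = (123.7 - 116.1) / 123.7 * 100 = 6.14%

6.14


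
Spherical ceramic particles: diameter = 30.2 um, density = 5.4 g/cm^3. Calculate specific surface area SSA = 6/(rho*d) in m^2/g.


SSA = 6 / (5.4 * 30.2) = 0.037 m^2/g

0.037


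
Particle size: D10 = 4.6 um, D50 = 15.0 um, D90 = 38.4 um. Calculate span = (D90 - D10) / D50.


Span = (38.4 - 4.6) / 15.0 = 33.8 / 15.0 = 2.253

2.253


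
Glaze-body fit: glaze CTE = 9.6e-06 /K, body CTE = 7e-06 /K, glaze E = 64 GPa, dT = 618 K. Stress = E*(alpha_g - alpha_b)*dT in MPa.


Stress = 64*1000*(9.6e-06 - 7e-06)*618 = 102.8 MPa

102.8


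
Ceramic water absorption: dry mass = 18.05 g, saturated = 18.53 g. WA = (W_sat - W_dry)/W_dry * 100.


WA = (18.53 - 18.05) / 18.05 * 100 = 2.66%

2.66


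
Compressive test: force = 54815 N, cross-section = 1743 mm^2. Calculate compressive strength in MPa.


CS = 54815 / 1743 = 31.4 MPa

31.4


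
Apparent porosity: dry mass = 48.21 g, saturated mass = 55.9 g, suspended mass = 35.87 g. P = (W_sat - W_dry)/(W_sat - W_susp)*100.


P = (55.9 - 48.21) / (55.9 - 35.87) * 100 = 7.69 / 20.03 * 100 = 38.4%

38.4


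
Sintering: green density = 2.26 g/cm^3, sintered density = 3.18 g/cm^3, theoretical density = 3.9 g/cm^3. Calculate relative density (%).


Relative = 3.18 / 3.9 * 100 = 81.5%

81.5


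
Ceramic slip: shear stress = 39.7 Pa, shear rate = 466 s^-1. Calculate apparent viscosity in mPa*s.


eta = tau/gamma * 1000 = 39.7/466 * 1000 = 85.2 mPa*s

85.2


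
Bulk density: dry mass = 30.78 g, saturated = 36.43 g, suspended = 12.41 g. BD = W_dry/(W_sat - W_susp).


BD = 30.78 / (36.43 - 12.41) = 30.78 / 24.02 = 1.281 g/cm^3

1.281


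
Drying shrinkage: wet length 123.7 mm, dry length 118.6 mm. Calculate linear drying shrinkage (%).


DS = (123.7 - 118.6) / 123.7 * 100 = 4.12%

4.12


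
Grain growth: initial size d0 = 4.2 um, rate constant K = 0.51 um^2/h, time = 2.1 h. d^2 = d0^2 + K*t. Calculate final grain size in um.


d^2 = 4.2^2 + 0.51*2.1 = 18.711
d = sqrt(18.711) = 4.33 um

4.33


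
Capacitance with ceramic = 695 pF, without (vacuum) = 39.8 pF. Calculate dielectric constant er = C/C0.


er = 695 / 39.8 = 17.46

17.46


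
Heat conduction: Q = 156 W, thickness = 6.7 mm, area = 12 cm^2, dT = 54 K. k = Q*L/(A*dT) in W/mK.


k = 156*6.7/1000/(12/10000*54) = 16.13 W/mK

16.13


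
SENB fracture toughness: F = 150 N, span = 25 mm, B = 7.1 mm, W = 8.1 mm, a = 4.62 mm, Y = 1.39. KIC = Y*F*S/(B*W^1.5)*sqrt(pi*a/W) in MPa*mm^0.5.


KIC = 1.39*150*25/(7.1*8.1^1.5)*sqrt(pi*4.62/8.1) = 42.63

42.63


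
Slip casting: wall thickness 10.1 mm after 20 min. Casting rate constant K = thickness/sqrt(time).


K = 10.1 / sqrt(20) = 10.1 / 4.4721 = 2.258 mm/min^0.5

2.258


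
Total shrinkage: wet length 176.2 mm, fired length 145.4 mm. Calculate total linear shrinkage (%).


TS = (176.2 - 145.4) / 176.2 * 100 = 17.48%

17.48


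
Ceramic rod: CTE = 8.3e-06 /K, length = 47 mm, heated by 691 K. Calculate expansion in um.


dL = 8.3e-06 * 47 * 691 * 1000 = 269.559 um

269.559


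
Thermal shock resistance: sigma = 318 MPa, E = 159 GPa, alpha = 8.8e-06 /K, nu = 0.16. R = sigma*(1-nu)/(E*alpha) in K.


R = 318*(1-0.16)/(159*1000*8.8e-06) = 191 K

191


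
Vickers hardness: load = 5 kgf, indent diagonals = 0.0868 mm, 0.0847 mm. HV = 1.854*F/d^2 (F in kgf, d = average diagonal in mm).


d_avg = (0.0868+0.0847)/2 = 0.08575 mm
HV = 1.854*5/0.08575^2 = 1261

1261


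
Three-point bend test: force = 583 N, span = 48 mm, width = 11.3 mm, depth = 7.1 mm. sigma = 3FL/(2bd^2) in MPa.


sigma = 3*583*48/(2*11.3*7.1^2) = 73.7 MPa

73.7


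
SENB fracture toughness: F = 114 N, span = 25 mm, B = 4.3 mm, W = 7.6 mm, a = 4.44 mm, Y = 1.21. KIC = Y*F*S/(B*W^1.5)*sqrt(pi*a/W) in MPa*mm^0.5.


KIC = 1.21*114*25/(4.3*7.6^1.5)*sqrt(pi*4.44/7.6) = 51.86

51.86


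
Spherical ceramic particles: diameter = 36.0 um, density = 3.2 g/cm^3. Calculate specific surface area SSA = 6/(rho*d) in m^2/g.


SSA = 6 / (3.2 * 36.0) = 0.052 m^2/g

0.052


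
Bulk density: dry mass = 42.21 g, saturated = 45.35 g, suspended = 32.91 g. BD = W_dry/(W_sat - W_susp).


BD = 42.21 / (45.35 - 32.91) = 42.21 / 12.44 = 3.393 g/cm^3

3.393


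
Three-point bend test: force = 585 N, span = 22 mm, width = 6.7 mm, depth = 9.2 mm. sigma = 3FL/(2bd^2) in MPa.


sigma = 3*585*22/(2*6.7*9.2^2) = 34.0 MPa

34.0


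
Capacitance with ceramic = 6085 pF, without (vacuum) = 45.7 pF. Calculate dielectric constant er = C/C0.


er = 6085 / 45.7 = 133.15

133.15


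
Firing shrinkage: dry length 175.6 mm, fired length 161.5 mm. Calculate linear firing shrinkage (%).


FS = (175.6 - 161.5) / 175.6 * 100 = 8.03%

8.03


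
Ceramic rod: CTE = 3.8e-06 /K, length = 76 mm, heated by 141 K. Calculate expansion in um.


dL = 3.8e-06 * 76 * 141 * 1000 = 40.721 um

40.721


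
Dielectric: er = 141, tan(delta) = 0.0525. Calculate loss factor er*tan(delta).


Loss = 141 * 0.0525 = 7.403

7.403


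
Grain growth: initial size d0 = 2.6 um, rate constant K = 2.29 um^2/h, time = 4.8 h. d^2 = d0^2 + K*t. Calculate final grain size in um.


d^2 = 2.6^2 + 2.29*4.8 = 17.752
d = sqrt(17.752) = 4.21 um

4.21


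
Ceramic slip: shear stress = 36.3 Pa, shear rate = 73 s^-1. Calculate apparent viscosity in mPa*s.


eta = tau/gamma * 1000 = 36.3/73 * 1000 = 497.3 mPa*s

497.3


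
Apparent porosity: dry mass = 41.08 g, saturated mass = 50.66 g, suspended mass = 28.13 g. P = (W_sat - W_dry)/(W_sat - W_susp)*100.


P = (50.66 - 41.08) / (50.66 - 28.13) * 100 = 9.58 / 22.53 * 100 = 42.5%

42.5


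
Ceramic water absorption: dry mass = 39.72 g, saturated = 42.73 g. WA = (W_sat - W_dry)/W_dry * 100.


WA = (42.73 - 39.72) / 39.72 * 100 = 7.58%

7.58


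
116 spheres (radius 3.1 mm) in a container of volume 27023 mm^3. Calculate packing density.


V_sphere = 4/3*pi*3.1^3 = 124.7882 mm^3
Total V = 116*124.7882 = 14475.4312 mm^3
PD = 14475.4312 / 27023 = 0.536

0.536


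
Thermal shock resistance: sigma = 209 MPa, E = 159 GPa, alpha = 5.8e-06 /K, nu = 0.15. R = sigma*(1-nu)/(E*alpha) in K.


R = 209*(1-0.15)/(159*1000*5.8e-06) = 193 K

193


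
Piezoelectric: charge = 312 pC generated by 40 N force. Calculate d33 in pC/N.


d33 = 312 / 40 = 7.8 pC/N

7.8


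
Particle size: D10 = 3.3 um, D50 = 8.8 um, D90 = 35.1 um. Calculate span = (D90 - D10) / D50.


Span = (35.1 - 3.3) / 8.8 = 31.8 / 8.8 = 3.614

3.614


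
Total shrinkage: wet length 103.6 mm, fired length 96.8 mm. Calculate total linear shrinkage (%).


TS = (103.6 - 96.8) / 103.6 * 100 = 6.56%

6.56


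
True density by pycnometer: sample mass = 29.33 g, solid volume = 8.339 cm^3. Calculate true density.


TD = 29.33 / 8.339 = 3.517 g/cm^3

3.517


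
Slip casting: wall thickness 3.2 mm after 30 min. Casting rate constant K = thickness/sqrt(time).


K = 3.2 / sqrt(30) = 3.2 / 5.4772 = 0.584 mm/min^0.5

0.584


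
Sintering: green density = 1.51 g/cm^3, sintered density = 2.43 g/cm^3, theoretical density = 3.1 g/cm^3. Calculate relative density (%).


Relative = 2.43 / 3.1 * 100 = 78.4%

78.4


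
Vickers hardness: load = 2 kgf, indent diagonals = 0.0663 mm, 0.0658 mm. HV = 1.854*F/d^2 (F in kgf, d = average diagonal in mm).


d_avg = (0.0663+0.0658)/2 = 0.06605 mm
HV = 1.854*2/0.06605^2 = 850

850


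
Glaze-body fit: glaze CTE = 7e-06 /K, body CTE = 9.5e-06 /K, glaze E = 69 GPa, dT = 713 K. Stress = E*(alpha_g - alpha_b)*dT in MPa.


Stress = 69*1000*(7e-06 - 9.5e-06)*713 = -123.0 MPa

-123.0


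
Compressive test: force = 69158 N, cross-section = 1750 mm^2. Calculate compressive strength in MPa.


CS = 69158 / 1750 = 39.5 MPa

39.5


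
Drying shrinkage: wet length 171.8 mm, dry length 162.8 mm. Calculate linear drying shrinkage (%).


DS = (171.8 - 162.8) / 171.8 * 100 = 5.24%

5.24


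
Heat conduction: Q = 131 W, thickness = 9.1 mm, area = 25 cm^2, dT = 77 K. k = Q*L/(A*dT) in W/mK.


k = 131*9.1/1000/(25/10000*77) = 6.19 W/mK

6.19


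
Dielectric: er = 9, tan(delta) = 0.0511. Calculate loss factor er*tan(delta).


Loss = 9 * 0.0511 = 0.46

0.46


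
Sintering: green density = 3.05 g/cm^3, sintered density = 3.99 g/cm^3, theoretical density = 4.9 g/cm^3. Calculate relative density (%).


Relative = 3.99 / 4.9 * 100 = 81.4%

81.4


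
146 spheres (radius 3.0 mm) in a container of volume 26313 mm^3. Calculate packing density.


V_sphere = 4/3*pi*3.0^3 = 113.0973 mm^3
Total V = 146*113.0973 = 16512.2058 mm^3
PD = 16512.2058 / 26313 = 0.628

0.628


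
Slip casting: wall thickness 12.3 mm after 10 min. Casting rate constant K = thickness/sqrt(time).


K = 12.3 / sqrt(10) = 12.3 / 3.1623 = 3.89 mm/min^0.5

3.89


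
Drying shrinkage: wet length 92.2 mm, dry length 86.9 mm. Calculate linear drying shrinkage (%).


DS = (92.2 - 86.9) / 92.2 * 100 = 5.75%

5.75


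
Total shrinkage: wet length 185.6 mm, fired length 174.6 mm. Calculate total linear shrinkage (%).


TS = (185.6 - 174.6) / 185.6 * 100 = 5.93%

5.93


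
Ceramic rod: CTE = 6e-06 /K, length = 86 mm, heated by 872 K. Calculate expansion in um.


dL = 6e-06 * 86 * 872 * 1000 = 449.952 um

449.952


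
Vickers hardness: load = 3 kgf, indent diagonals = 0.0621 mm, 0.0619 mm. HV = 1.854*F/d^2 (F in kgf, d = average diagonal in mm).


d_avg = (0.0621+0.0619)/2 = 0.062 mm
HV = 1.854*3/0.062^2 = 1447

1447


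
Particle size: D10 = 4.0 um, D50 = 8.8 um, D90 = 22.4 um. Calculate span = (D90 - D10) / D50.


Span = (22.4 - 4.0) / 8.8 = 18.4 / 8.8 = 2.091

2.091


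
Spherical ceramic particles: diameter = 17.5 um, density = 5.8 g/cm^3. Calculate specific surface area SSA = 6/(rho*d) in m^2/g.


SSA = 6 / (5.8 * 17.5) = 0.059 m^2/g

0.059


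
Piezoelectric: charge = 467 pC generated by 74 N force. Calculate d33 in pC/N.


d33 = 467 / 74 = 6.3 pC/N

6.3


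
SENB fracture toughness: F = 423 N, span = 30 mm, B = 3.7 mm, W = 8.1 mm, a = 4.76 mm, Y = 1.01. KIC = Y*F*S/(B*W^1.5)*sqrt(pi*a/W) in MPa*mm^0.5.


KIC = 1.01*423*30/(3.7*8.1^1.5)*sqrt(pi*4.76/8.1) = 204.17

204.17


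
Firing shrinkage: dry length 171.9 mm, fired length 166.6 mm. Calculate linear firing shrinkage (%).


FS = (171.9 - 166.6) / 171.9 * 100 = 3.08%

3.08


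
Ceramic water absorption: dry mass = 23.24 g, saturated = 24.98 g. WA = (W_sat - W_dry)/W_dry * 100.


WA = (24.98 - 23.24) / 23.24 * 100 = 7.49%

7.49


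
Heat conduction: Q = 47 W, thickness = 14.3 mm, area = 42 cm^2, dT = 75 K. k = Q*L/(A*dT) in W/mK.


k = 47*14.3/1000/(42/10000*75) = 2.13 W/mK

2.13


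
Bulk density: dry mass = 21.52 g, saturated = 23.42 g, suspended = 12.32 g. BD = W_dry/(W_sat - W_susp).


BD = 21.52 / (23.42 - 12.32) = 21.52 / 11.1 = 1.939 g/cm^3

1.939


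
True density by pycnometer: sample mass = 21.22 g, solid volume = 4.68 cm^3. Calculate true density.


TD = 21.22 / 4.68 = 4.534 g/cm^3

4.534


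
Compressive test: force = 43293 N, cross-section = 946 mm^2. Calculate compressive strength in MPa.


CS = 43293 / 946 = 45.8 MPa

45.8


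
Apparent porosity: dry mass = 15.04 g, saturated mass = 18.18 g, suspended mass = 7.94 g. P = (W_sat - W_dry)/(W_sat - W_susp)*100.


P = (18.18 - 15.04) / (18.18 - 7.94) * 100 = 3.14 / 10.24 * 100 = 30.7%

30.7


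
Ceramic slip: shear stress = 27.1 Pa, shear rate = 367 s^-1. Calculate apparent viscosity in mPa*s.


eta = tau/gamma * 1000 = 27.1/367 * 1000 = 73.8 mPa*s

73.8
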